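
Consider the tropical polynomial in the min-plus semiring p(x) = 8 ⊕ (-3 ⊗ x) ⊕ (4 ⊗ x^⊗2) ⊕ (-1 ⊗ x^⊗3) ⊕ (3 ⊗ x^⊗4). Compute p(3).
p(3) = 0

A tropical monomial a ⊗ x^⊗i evaluates to a + i · x. Evaluating each term at x = 3:
  Term 0 contributes 8 + 0 · 3 = 8
  Term 1 contributes -3 + 1 · 3 = 0
  Term 2 contributes 4 + 2 · 3 = 10
  Term 3 contributes -1 + 3 · 3 = 8
  Term 4 contributes 3 + 4 · 3 = 15
p(3) = ⊕ of these = min[8, 0, 10, 8, 15] = 0.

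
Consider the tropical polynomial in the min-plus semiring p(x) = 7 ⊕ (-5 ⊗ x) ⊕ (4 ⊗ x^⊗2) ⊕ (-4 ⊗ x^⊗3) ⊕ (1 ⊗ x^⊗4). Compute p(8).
p(8) = 3

A tropical monomial a ⊗ x^⊗i evaluates to a + i · x. Evaluating each term at x = 8:
  Term 0 contributes 7 + 0 · 8 = 7
  Term 1 contributes -5 + 1 · 8 = 3
  Term 2 contributes 4 + 2 · 8 = 20
  Term 3 contributes -4 + 3 · 8 = 20
  Term 4 contributes 1 + 4 · 8 = 33
p(8) = ⊕ of these = min[7, 3, 20, 20, 33] = 3.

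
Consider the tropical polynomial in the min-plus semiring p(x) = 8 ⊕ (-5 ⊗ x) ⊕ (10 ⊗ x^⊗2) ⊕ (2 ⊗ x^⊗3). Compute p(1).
p(1) = -4

A tropical monomial a ⊗ x^⊗i evaluates to a + i · x. Evaluating each term at x = 1:
  Term 0 contributes 8 + 0 · 1 = 8
  Term 1 contributes -5 + 1 · 1 = -4
  Term 2 contributes 10 + 2 · 1 = 12
  Term 3 contributes 2 + 3 · 1 = 5
p(1) = ⊕ of these = min[8, -4, 12, 5] = -4.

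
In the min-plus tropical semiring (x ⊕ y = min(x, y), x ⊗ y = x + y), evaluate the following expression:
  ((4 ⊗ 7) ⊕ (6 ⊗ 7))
((4 ⊗ 7) ⊕ (6 ⊗ 7)) = 11

Expand innermost to outermost. Recall ⊕ takes the minimum of its arguments and ⊗ takes their sum. Working out the expression ((4 ⊗ 7) ⊕ (6 ⊗ 7)) gives 11.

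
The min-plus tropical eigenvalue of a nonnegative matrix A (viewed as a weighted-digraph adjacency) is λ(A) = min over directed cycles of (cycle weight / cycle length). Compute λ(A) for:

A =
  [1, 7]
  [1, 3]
λ(A) = 1

Enumerate directed cycles and compute their means (weight / length). Sample:
  cycle 0 → 0: weight = 1, length = 1, mean = 1/1 ≈ 1.000
  cycle 1 → 1: weight = 3, length = 1, mean = 3/1 ≈ 3.000
  cycle 0 → 1 → 0: weight = 8, length = 2, mean = 8/2 ≈ 4.000
  cycle 1 → 0 → 1: weight = 8, length = 2, mean = 8/2 ≈ 4.000
Minimum mean = 1.000, attained e.g. along the cycle 0 → 0 with weight 1 and length 1. So λ(A) = 1/1 = 1.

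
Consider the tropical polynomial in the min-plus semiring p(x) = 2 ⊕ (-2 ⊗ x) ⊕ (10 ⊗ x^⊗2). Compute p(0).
p(0) = -2

A tropical monomial a ⊗ x^⊗i evaluates to a + i · x. Evaluating each term at x = 0:
  Term 0 contributes 2 + 0 · 0 = 2
  Term 1 contributes -2 + 1 · 0 = -2
  Term 2 contributes 10 + 2 · 0 = 10
p(0) = ⊕ of these = min[2, -2, 10] = -2.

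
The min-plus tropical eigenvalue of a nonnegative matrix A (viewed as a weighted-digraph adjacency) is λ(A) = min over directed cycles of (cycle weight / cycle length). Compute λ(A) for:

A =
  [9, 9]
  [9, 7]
λ(A) = 7

Enumerate directed cycles and compute their means (weight / length). Sample:
  cycle 0 → 0: weight = 9, length = 1, mean = 9/1 ≈ 9.000
  cycle 1 → 1: weight = 7, length = 1, mean = 7/1 ≈ 7.000
  cycle 0 → 1 → 0: weight = 18, length = 2, mean = 18/2 ≈ 9.000
  cycle 1 → 0 → 1: weight = 18, length = 2, mean = 18/2 ≈ 9.000
Minimum mean = 7.000, attained e.g. along the cycle 1 → 1 with weight 7 and length 1. So λ(A) = 7/1 = 7.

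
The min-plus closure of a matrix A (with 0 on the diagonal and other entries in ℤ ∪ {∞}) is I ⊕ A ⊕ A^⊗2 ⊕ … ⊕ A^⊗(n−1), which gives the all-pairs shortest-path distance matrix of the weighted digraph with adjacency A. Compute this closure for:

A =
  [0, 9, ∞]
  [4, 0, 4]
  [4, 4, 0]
Closure =
  [0, 9, 13]
  [4, 0, 4]
  [4, 4, 0]

This is the Floyd-Warshall all-pairs shortest-path computation. For each intermediate vertex k = 0, 1, …, 2, update dist[i][j] ← min(dist[i][j], dist[i][k] + dist[k][j]). The final matrix gives, for each (i, j), the minimum total weight of any directed path from i to j (possibly empty when i = j).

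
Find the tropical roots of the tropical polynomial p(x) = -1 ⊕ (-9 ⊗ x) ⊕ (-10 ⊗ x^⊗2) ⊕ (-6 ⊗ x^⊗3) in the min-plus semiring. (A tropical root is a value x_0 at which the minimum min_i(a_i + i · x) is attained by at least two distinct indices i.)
Roots: {-4, 1, 8}

Each tropical root is a break point of the lower envelope of the lines y = a_i + i · x (there are 4 lines, with slopes 0, 1, ..., 3). Only the lines that attain the minimum somewhere contribute to roots; other lines are dominated. Here the surviving (envelope) indices are i = 3, i = 2, i = 1, i = 0.
Intersections between consecutive envelope lines give the roots: for adjacent envelope indices i < j the intersection is x = (a_i − a_j) / (j − i). Reading off the sorted break points: {-4, 1, 8}.
Verification: at each break x_0, at least two indices attain the minimum of min_i(a_i + i · x_0).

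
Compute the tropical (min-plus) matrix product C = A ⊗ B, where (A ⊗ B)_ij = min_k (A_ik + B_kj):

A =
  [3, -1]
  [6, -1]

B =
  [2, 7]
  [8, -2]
A ⊗ B =
  [5, -3]
  [7, -3]

Apply the min-plus product entry-by-entry:
  C[0][0] = min over k of (A[0][0] + B[0][0] = 3 + 2 = 5, A[0][1] + B[1][0] = -1 + 8 = 7) = 5 (attained at k = 0)
  C[0][1] = min over k of (A[0][0] + B[0][1] = 3 + 7 = 10, A[0][1] + B[1][1] = -1 + -2 = -3) = -3 (attained at k = 1)
  C[1][0] = min over k of (A[1][0] + B[0][0] = 6 + 2 = 8, A[1][1] + B[1][0] = -1 + 8 = 7) = 7 (attained at k = 1)
  C[1][1] = min over k of (A[1][0] + B[0][1] = 6 + 7 = 13, A[1][1] + B[1][1] = -1 + -2 = -3) = -3 (attained at k = 1)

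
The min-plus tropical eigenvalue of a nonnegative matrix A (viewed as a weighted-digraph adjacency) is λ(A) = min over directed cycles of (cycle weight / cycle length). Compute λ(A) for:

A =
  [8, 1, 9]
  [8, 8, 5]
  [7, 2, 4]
λ(A) = 7/2

Enumerate directed cycles and compute their means (weight / length). Sample:
  cycle 0 → 0: weight = 8, length = 1, mean = 8/1 ≈ 8.000
  cycle 1 → 1: weight = 8, length = 1, mean = 8/1 ≈ 8.000
  cycle 2 → 2: weight = 4, length = 1, mean = 4/1 ≈ 4.000
  cycle 0 → 1 → 0: weight = 9, length = 2, mean = 9/2 ≈ 4.500
  cycle 0 → 2 → 0: weight = 16, length = 2, mean = 16/2 ≈ 8.000
  cycle 1 → 0 → 1: weight = 9, length = 2, mean = 9/2 ≈ 4.500
Minimum mean = 3.500, attained e.g. along the cycle 1 → 2 → 1 with weight 7 and length 2. So λ(A) = 7/2 = 7/2.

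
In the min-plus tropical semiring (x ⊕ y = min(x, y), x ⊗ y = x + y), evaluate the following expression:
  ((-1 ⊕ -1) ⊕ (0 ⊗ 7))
((-1 ⊕ -1) ⊕ (0 ⊗ 7)) = -1

Expand innermost to outermost. Recall ⊕ takes the minimum of its arguments and ⊗ takes their sum. Working out the expression ((-1 ⊕ -1) ⊕ (0 ⊗ 7)) gives -1.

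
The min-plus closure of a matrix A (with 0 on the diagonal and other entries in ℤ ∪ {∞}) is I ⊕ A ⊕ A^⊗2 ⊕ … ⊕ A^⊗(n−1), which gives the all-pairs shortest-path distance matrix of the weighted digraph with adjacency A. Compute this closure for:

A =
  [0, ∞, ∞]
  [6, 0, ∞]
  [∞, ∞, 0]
Closure =
  [0, ∞, ∞]
  [6, 0, ∞]
  [∞, ∞, 0]

This is the Floyd-Warshall all-pairs shortest-path computation. For each intermediate vertex k = 0, 1, …, 2, update dist[i][j] ← min(dist[i][j], dist[i][k] + dist[k][j]). The final matrix gives, for each (i, j), the minimum total weight of any directed path from i to j (possibly empty when i = j).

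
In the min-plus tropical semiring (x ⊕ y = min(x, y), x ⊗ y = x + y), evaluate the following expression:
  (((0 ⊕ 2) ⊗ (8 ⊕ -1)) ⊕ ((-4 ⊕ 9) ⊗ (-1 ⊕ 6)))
(((0 ⊕ 2) ⊗ (8 ⊕ -1)) ⊕ ((-4 ⊕ 9) ⊗ (-1 ⊕ 6))) = -5

Expand innermost to outermost. Recall ⊕ takes the minimum of its arguments and ⊗ takes their sum. Working out the expression (((0 ⊕ 2) ⊗ (8 ⊕ -1)) ⊕ ((-4 ⊕ 9) ⊗ (-1 ⊕ 6))) gives -5.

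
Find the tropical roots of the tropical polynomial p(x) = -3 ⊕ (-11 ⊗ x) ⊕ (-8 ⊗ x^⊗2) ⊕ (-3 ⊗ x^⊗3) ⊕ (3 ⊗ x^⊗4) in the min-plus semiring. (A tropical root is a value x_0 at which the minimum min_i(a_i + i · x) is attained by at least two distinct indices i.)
Roots: {-6, -5, -3, 8}

Each tropical root is a break point of the lower envelope of the lines y = a_i + i · x (there are 5 lines, with slopes 0, 1, ..., 4). Only the lines that attain the minimum somewhere contribute to roots; other lines are dominated. Here the surviving (envelope) indices are i = 4, i = 3, i = 2, i = 1, i = 0.
Intersections between consecutive envelope lines give the roots: for adjacent envelope indices i < j the intersection is x = (a_i − a_j) / (j − i). Reading off the sorted break points: {-6, -5, -3, 8}.
Verification: at each break x_0, at least two indices attain the minimum of min_i(a_i + i · x_0).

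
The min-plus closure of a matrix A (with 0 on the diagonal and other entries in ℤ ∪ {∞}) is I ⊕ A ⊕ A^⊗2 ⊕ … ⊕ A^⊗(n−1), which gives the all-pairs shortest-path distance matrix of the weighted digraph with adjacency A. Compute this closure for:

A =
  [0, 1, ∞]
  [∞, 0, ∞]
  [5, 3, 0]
Closure =
  [0, 1, ∞]
  [∞, 0, ∞]
  [5, 3, 0]

This is the Floyd-Warshall all-pairs shortest-path computation. For each intermediate vertex k = 0, 1, …, 2, update dist[i][j] ← min(dist[i][j], dist[i][k] + dist[k][j]). The final matrix gives, for each (i, j), the minimum total weight of any directed path from i to j (possibly empty when i = j).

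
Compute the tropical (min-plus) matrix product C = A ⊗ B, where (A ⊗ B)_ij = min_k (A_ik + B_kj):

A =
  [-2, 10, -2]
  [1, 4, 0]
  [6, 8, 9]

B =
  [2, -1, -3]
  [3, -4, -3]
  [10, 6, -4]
A ⊗ B =
  [0, -3, -6]
  [3, 0, -4]
  [8, 4, 3]

Apply the min-plus product entry-by-entry:
  C[0][0] = min over k of (A[0][0] + B[0][0] = -2 + 2 = 0, A[0][1] + B[1][0] = 10 + 3 = 13, A[0][2] + B[2][0] = -2 + 10 = 8) = 0 (attained at k = 0)
  C[0][1] = min over k of (A[0][0] + B[0][1] = -2 + -1 = -3, A[0][1] + B[1][1] = 10 + -4 = 6, A[0][2] + B[2][1] = -2 + 6 = 4) = -3 (attained at k = 0)
  C[0][2] = min over k of (A[0][0] + B[0][2] = -2 + -3 = -5, A[0][1] + B[1][2] = 10 + -3 = 7, A[0][2] + B[2][2] = -2 + -4 = -6) = -6 (attained at k = 2)
  C[1][0] = min over k of (A[1][0] + B[0][0] = 1 + 2 = 3, A[1][1] + B[1][0] = 4 + 3 = 7, A[1][2] + B[2][0] = 0 + 10 = 10) = 3 (attained at k = 0)
  C[1][1] = min over k of (A[1][0] + B[0][1] = 1 + -1 = 0, A[1][1] + B[1][1] = 4 + -4 = 0, A[1][2] + B[2][1] = 0 + 6 = 6) = 0 (attained at k = 0)
  C[1][2] = min over k of (A[1][0] + B[0][2] = 1 + -3 = -2, A[1][1] + B[1][2] = 4 + -3 = 1, A[1][2] + B[2][2] = 0 + -4 = -4) = -4 (attained at k = 2)
  C[2][0] = min over k of (A[2][0] + B[0][0] = 6 + 2 = 8, A[2][1] + B[1][0] = 8 + 3 = 11, A[2][2] + B[2][0] = 9 + 10 = 19) = 8 (attained at k = 0)
  C[2][1] = min over k of (A[2][0] + B[0][1] = 6 + -1 = 5, A[2][1] + B[1][1] = 8 + -4 = 4, A[2][2] + B[2][1] = 9 + 6 = 15) = 4 (attained at k = 1)
  C[2][2] = min over k of (A[2][0] + B[0][2] = 6 + -3 = 3, A[2][1] + B[1][2] = 8 + -3 = 5, A[2][2] + B[2][2] = 9 + -4 = 5) = 3 (attained at k = 0)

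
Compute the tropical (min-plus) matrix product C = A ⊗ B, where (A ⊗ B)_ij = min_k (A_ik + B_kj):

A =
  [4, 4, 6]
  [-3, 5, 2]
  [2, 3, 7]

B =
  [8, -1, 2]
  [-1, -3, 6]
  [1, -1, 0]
A ⊗ B =
  [3, 1, 6]
  [3, -4, -1]
  [2, 0, 4]

Apply the min-plus product entry-by-entry:
  C[0][0] = min over k of (A[0][0] + B[0][0] = 4 + 8 = 12, A[0][1] + B[1][0] = 4 + -1 = 3, A[0][2] + B[2][0] = 6 + 1 = 7) = 3 (attained at k = 1)
  C[0][1] = min over k of (A[0][0] + B[0][1] = 4 + -1 = 3, A[0][1] + B[1][1] = 4 + -3 = 1, A[0][2] + B[2][1] = 6 + -1 = 5) = 1 (attained at k = 1)
  C[0][2] = min over k of (A[0][0] + B[0][2] = 4 + 2 = 6, A[0][1] + B[1][2] = 4 + 6 = 10, A[0][2] + B[2][2] = 6 + 0 = 6) = 6 (attained at k = 0)
  C[1][0] = min over k of (A[1][0] + B[0][0] = -3 + 8 = 5, A[1][1] + B[1][0] = 5 + -1 = 4, A[1][2] + B[2][0] = 2 + 1 = 3) = 3 (attained at k = 2)
  C[1][1] = min over k of (A[1][0] + B[0][1] = -3 + -1 = -4, A[1][1] + B[1][1] = 5 + -3 = 2, A[1][2] + B[2][1] = 2 + -1 = 1) = -4 (attained at k = 0)
  C[1][2] = min over k of (A[1][0] + B[0][2] = -3 + 2 = -1, A[1][1] + B[1][2] = 5 + 6 = 11, A[1][2] + B[2][2] = 2 + 0 = 2) = -1 (attained at k = 0)
  C[2][0] = min over k of (A[2][0] + B[0][0] = 2 + 8 = 10, A[2][1] + B[1][0] = 3 + -1 = 2, A[2][2] + B[2][0] = 7 + 1 = 8) = 2 (attained at k = 1)
  C[2][1] = min over k of (A[2][0] + B[0][1] = 2 + -1 = 1, A[2][1] + B[1][1] = 3 + -3 = 0, A[2][2] + B[2][1] = 7 + -1 = 6) = 0 (attained at k = 1)
  C[2][2] = min over k of (A[2][0] + B[0][2] = 2 + 2 = 4, A[2][1] + B[1][2] = 3 + 6 = 9, A[2][2] + B[2][2] = 7 + 0 = 7) = 4 (attained at k = 0)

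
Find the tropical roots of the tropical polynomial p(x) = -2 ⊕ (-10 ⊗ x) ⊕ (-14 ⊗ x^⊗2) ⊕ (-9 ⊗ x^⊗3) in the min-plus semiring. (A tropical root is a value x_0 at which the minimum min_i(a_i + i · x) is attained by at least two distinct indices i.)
Roots: {-5, 4, 8}

Each tropical root is a break point of the lower envelope of the lines y = a_i + i · x (there are 4 lines, with slopes 0, 1, ..., 3). Only the lines that attain the minimum somewhere contribute to roots; other lines are dominated. Here the surviving (envelope) indices are i = 3, i = 2, i = 1, i = 0.
Intersections between consecutive envelope lines give the roots: for adjacent envelope indices i < j the intersection is x = (a_i − a_j) / (j − i). Reading off the sorted break points: {-5, 4, 8}.
Verification: at each break x_0, at least two indices attain the minimum of min_i(a_i + i · x_0).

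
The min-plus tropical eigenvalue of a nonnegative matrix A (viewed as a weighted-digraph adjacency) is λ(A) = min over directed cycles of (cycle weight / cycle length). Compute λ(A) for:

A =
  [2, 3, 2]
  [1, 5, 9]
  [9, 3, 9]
λ(A) = 2

Enumerate directed cycles and compute their means (weight / length). Sample:
  cycle 0 → 0: weight = 2, length = 1, mean = 2/1 ≈ 2.000
  cycle 1 → 1: weight = 5, length = 1, mean = 5/1 ≈ 5.000
  cycle 2 → 2: weight = 9, length = 1, mean = 9/1 ≈ 9.000
  cycle 0 → 1 → 0: weight = 4, length = 2, mean = 4/2 ≈ 2.000
  cycle 0 → 2 → 0: weight = 11, length = 2, mean = 11/2 ≈ 5.500
  cycle 1 → 0 → 1: weight = 4, length = 2, mean = 4/2 ≈ 2.000
Minimum mean = 2.000, attained e.g. along the cycle 0 → 0 with weight 2 and length 1. So λ(A) = 2/1 = 2.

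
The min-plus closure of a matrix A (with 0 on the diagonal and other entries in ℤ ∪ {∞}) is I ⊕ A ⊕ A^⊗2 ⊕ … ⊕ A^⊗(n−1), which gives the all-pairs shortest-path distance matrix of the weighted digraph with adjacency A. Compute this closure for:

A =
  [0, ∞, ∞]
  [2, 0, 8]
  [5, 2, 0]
Closure =
  [0, ∞, ∞]
  [2, 0, 8]
  [4, 2, 0]

This is the Floyd-Warshall all-pairs shortest-path computation. For each intermediate vertex k = 0, 1, …, 2, update dist[i][j] ← min(dist[i][j], dist[i][k] + dist[k][j]). The final matrix gives, for each (i, j), the minimum total weight of any directed path from i to j (possibly empty when i = j).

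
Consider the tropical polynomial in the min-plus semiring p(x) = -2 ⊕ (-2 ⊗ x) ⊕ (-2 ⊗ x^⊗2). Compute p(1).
p(1) = -2

A tropical monomial a ⊗ x^⊗i evaluates to a + i · x. Evaluating each term at x = 1:
  Term 0 contributes -2 + 0 · 1 = -2
  Term 1 contributes -2 + 1 · 1 = -1
  Term 2 contributes -2 + 2 · 1 = 0
p(1) = ⊕ of these = min[-2, -1, 0] = -2.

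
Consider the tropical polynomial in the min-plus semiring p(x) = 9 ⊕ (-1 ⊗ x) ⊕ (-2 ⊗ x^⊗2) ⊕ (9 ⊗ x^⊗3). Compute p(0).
p(0) = -2

A tropical monomial a ⊗ x^⊗i evaluates to a + i · x. Evaluating each term at x = 0:
  Term 0 contributes 9 + 0 · 0 = 9
  Term 1 contributes -1 + 1 · 0 = -1
  Term 2 contributes -2 + 2 · 0 = -2
  Term 3 contributes 9 + 3 · 0 = 9
p(0) = ⊕ of these = min[9, -1, -2, 9] = -2.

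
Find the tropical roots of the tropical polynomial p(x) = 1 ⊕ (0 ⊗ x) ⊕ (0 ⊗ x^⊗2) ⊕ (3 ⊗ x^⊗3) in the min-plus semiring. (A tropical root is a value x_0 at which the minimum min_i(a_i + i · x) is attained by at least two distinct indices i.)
Roots: {-3, 0, 1}

Each tropical root is a break point of the lower envelope of the lines y = a_i + i · x (there are 4 lines, with slopes 0, 1, ..., 3). Only the lines that attain the minimum somewhere contribute to roots; other lines are dominated. Here the surviving (envelope) indices are i = 3, i = 2, i = 1, i = 0.
Intersections between consecutive envelope lines give the roots: for adjacent envelope indices i < j the intersection is x = (a_i − a_j) / (j − i). Reading off the sorted break points: {-3, 0, 1}.
Verification: at each break x_0, at least two indices attain the minimum of min_i(a_i + i · x_0).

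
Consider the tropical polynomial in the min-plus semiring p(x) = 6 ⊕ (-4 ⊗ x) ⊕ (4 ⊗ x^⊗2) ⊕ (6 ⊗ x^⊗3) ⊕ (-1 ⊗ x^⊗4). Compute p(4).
p(4) = 0

A tropical monomial a ⊗ x^⊗i evaluates to a + i · x. Evaluating each term at x = 4:
  Term 0 contributes 6 + 0 · 4 = 6
  Term 1 contributes -4 + 1 · 4 = 0
  Term 2 contributes 4 + 2 · 4 = 12
  Term 3 contributes 6 + 3 · 4 = 18
  Term 4 contributes -1 + 4 · 4 = 15
p(4) = ⊕ of these = min[6, 0, 12, 18, 15] = 0.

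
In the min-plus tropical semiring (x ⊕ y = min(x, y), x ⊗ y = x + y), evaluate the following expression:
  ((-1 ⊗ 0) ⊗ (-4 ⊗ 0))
((-1 ⊗ 0) ⊗ (-4 ⊗ 0)) = -5

Expand innermost to outermost. Recall ⊕ takes the minimum of its arguments and ⊗ takes their sum. Working out the expression ((-1 ⊗ 0) ⊗ (-4 ⊗ 0)) gives -5.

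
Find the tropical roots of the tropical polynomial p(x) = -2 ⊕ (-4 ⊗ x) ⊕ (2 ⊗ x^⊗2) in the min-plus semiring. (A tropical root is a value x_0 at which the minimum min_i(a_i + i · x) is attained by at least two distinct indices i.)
Roots: {-6, 2}

Each tropical root is a break point of the lower envelope of the lines y = a_i + i · x (there are 3 lines, with slopes 0, 1, ..., 2). Only the lines that attain the minimum somewhere contribute to roots; other lines are dominated. Here the surviving (envelope) indices are i = 2, i = 1, i = 0.
Intersections between consecutive envelope lines give the roots: for adjacent envelope indices i < j the intersection is x = (a_i − a_j) / (j − i). Reading off the sorted break points: {-6, 2}.
Verification: at each break x_0, at least two indices attain the minimum of min_i(a_i + i · x_0).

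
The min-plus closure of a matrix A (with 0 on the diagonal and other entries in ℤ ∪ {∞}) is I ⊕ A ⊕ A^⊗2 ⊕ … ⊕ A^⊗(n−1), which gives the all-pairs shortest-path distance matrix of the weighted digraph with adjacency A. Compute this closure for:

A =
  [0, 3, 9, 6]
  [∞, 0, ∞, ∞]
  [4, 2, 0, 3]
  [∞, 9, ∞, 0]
Closure =
  [0, 3, 9, 6]
  [∞, 0, ∞, ∞]
  [4, 2, 0, 3]
  [∞, 9, ∞, 0]

This is the Floyd-Warshall all-pairs shortest-path computation. For each intermediate vertex k = 0, 1, …, 3, update dist[i][j] ← min(dist[i][j], dist[i][k] + dist[k][j]). The final matrix gives, for each (i, j), the minimum total weight of any directed path from i to j (possibly empty when i = j).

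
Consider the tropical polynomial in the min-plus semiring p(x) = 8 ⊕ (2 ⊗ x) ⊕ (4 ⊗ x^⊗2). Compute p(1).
p(1) = 3

A tropical monomial a ⊗ x^⊗i evaluates to a + i · x. Evaluating each term at x = 1:
  Term 0 contributes 8 + 0 · 1 = 8
  Term 1 contributes 2 + 1 · 1 = 3
  Term 2 contributes 4 + 2 · 1 = 6
p(1) = ⊕ of these = min[8, 3, 6] = 3.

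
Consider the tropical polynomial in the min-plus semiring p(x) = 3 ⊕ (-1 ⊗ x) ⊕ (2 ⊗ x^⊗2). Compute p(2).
p(2) = 1

A tropical monomial a ⊗ x^⊗i evaluates to a + i · x. Evaluating each term at x = 2:
  Term 0 contributes 3 + 0 · 2 = 3
  Term 1 contributes -1 + 1 · 2 = 1
  Term 2 contributes 2 + 2 · 2 = 6
p(2) = ⊕ of these = min[3, 1, 6] = 1.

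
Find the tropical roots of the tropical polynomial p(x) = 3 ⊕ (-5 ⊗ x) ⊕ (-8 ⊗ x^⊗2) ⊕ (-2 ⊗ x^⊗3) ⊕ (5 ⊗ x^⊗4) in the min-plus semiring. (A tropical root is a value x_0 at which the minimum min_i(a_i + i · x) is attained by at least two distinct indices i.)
Roots: {-7, -6, 3, 8}

Each tropical root is a break point of the lower envelope of the lines y = a_i + i · x (there are 5 lines, with slopes 0, 1, ..., 4). Only the lines that attain the minimum somewhere contribute to roots; other lines are dominated. Here the surviving (envelope) indices are i = 4, i = 3, i = 2, i = 1, i = 0.
Intersections between consecutive envelope lines give the roots: for adjacent envelope indices i < j the intersection is x = (a_i − a_j) / (j − i). Reading off the sorted break points: {-7, -6, 3, 8}.
Verification: at each break x_0, at least two indices attain the minimum of min_i(a_i + i · x_0).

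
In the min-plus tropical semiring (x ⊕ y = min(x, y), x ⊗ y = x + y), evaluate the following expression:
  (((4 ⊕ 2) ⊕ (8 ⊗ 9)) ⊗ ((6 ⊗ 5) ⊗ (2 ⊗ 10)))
(((4 ⊕ 2) ⊕ (8 ⊗ 9)) ⊗ ((6 ⊗ 5) ⊗ (2 ⊗ 10))) = 25

Expand innermost to outermost. Recall ⊕ takes the minimum of its arguments and ⊗ takes their sum. Working out the expression (((4 ⊕ 2) ⊕ (8 ⊗ 9)) ⊗ ((6 ⊗ 5) ⊗ (2 ⊗ 10))) gives 25.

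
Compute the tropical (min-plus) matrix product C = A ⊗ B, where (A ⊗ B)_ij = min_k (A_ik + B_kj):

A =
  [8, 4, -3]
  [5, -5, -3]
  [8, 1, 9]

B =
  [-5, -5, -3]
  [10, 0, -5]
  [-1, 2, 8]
A ⊗ B =
  [-4, -1, -1]
  [-4, -5, -10]
  [3, 1, -4]

Apply the min-plus product entry-by-entry:
  C[0][0] = min over k of (A[0][0] + B[0][0] = 8 + -5 = 3, A[0][1] + B[1][0] = 4 + 10 = 14, A[0][2] + B[2][0] = -3 + -1 = -4) = -4 (attained at k = 2)
  C[0][1] = min over k of (A[0][0] + B[0][1] = 8 + -5 = 3, A[0][1] + B[1][1] = 4 + 0 = 4, A[0][2] + B[2][1] = -3 + 2 = -1) = -1 (attained at k = 2)
  C[0][2] = min over k of (A[0][0] + B[0][2] = 8 + -3 = 5, A[0][1] + B[1][2] = 4 + -5 = -1, A[0][2] + B[2][2] = -3 + 8 = 5) = -1 (attained at k = 1)
  C[1][0] = min over k of (A[1][0] + B[0][0] = 5 + -5 = 0, A[1][1] + B[1][0] = -5 + 10 = 5, A[1][2] + B[2][0] = -3 + -1 = -4) = -4 (attained at k = 2)
  C[1][1] = min over k of (A[1][0] + B[0][1] = 5 + -5 = 0, A[1][1] + B[1][1] = -5 + 0 = -5, A[1][2] + B[2][1] = -3 + 2 = -1) = -5 (attained at k = 1)
  C[1][2] = min over k of (A[1][0] + B[0][2] = 5 + -3 = 2, A[1][1] + B[1][2] = -5 + -5 = -10, A[1][2] + B[2][2] = -3 + 8 = 5) = -10 (attained at k = 1)
  C[2][0] = min over k of (A[2][0] + B[0][0] = 8 + -5 = 3, A[2][1] + B[1][0] = 1 + 10 = 11, A[2][2] + B[2][0] = 9 + -1 = 8) = 3 (attained at k = 0)
  C[2][1] = min over k of (A[2][0] + B[0][1] = 8 + -5 = 3, A[2][1] + B[1][1] = 1 + 0 = 1, A[2][2] + B[2][1] = 9 + 2 = 11) = 1 (attained at k = 1)
  C[2][2] = min over k of (A[2][0] + B[0][2] = 8 + -3 = 5, A[2][1] + B[1][2] = 1 + -5 = -4, A[2][2] + B[2][2] = 9 + 8 = 17) = -4 (attained at k = 1)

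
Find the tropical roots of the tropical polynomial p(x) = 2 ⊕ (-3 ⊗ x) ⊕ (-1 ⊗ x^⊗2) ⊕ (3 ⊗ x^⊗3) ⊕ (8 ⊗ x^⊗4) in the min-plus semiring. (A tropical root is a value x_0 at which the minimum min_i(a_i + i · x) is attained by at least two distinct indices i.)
Roots: {-5, -4, -2, 5}

Each tropical root is a break point of the lower envelope of the lines y = a_i + i · x (there are 5 lines, with slopes 0, 1, ..., 4). Only the lines that attain the minimum somewhere contribute to roots; other lines are dominated. Here the surviving (envelope) indices are i = 4, i = 3, i = 2, i = 1, i = 0.
Intersections between consecutive envelope lines give the roots: for adjacent envelope indices i < j the intersection is x = (a_i − a_j) / (j − i). Reading off the sorted break points: {-5, -4, -2, 5}.
Verification: at each break x_0, at least two indices attain the minimum of min_i(a_i + i · x_0).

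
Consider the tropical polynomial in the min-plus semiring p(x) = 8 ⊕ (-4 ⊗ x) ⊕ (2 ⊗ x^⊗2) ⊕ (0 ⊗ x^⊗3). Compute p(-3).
p(-3) = -9

A tropical monomial a ⊗ x^⊗i evaluates to a + i · x. Evaluating each term at x = -3:
  Term 0 contributes 8 + 0 · -3 = 8
  Term 1 contributes -4 + 1 · -3 = -7
  Term 2 contributes 2 + 2 · -3 = -4
  Term 3 contributes 0 + 3 · -3 = -9
p(-3) = ⊕ of these = min[8, -7, -4, -9] = -9.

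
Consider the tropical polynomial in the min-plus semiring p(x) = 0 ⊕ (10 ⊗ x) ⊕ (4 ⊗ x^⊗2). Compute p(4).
p(4) = 0

A tropical monomial a ⊗ x^⊗i evaluates to a + i · x. Evaluating each term at x = 4:
  Term 0 contributes 0 + 0 · 4 = 0
  Term 1 contributes 10 + 1 · 4 = 14
  Term 2 contributes 4 + 2 · 4 = 12
p(4) = ⊕ of these = min[0, 14, 12] = 0.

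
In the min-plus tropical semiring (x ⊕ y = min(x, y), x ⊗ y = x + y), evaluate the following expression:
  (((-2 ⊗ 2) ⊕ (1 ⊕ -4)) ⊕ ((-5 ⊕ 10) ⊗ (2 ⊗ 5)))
(((-2 ⊗ 2) ⊕ (1 ⊕ -4)) ⊕ ((-5 ⊕ 10) ⊗ (2 ⊗ 5))) = -4

Expand innermost to outermost. Recall ⊕ takes the minimum of its arguments and ⊗ takes their sum. Working out the expression (((-2 ⊗ 2) ⊕ (1 ⊕ -4)) ⊕ ((-5 ⊕ 10) ⊗ (2 ⊗ 5))) gives -4.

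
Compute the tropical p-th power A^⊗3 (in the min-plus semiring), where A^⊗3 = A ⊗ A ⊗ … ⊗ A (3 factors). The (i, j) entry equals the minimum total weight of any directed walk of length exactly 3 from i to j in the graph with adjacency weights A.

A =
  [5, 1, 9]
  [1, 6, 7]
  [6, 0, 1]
A^⊗3 =
  [7, 3, 9]
  [3, 7, 9]
  [2, 2, 3]

Each entry (A^⊗3)_ij equals the minimum over all length-3 walks i = v_0 → v_1 → … → v_3 = j of Σ_t A[v_t][v_{t+1}]. For example, for (i, j) = (0, 2) we minimise over 9 possible intermediate vertex sequences; the minimum is 9, attained along the walk 0 → 1 → 2 → 2.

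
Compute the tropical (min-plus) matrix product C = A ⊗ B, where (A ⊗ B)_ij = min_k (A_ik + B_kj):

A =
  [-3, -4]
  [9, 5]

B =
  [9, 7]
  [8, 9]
A ⊗ B =
  [4, 4]
  [13, 14]

Apply the min-plus product entry-by-entry:
  C[0][0] = min over k of (A[0][0] + B[0][0] = -3 + 9 = 6, A[0][1] + B[1][0] = -4 + 8 = 4) = 4 (attained at k = 1)
  C[0][1] = min over k of (A[0][0] + B[0][1] = -3 + 7 = 4, A[0][1] + B[1][1] = -4 + 9 = 5) = 4 (attained at k = 0)
  C[1][0] = min over k of (A[1][0] + B[0][0] = 9 + 9 = 18, A[1][1] + B[1][0] = 5 + 8 = 13) = 13 (attained at k = 1)
  C[1][1] = min over k of (A[1][0] + B[0][1] = 9 + 7 = 16, A[1][1] + B[1][1] = 5 + 9 = 14) = 14 (attained at k = 1)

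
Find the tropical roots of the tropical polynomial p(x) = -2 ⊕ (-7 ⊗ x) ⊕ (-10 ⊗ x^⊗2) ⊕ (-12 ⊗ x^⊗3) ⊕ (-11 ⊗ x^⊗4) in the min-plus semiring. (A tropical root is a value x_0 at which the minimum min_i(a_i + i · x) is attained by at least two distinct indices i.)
Roots: {-1, 2, 3, 5}

Each tropical root is a break point of the lower envelope of the lines y = a_i + i · x (there are 5 lines, with slopes 0, 1, ..., 4). Only the lines that attain the minimum somewhere contribute to roots; other lines are dominated. Here the surviving (envelope) indices are i = 4, i = 3, i = 2, i = 1, i = 0.
Intersections between consecutive envelope lines give the roots: for adjacent envelope indices i < j the intersection is x = (a_i − a_j) / (j − i). Reading off the sorted break points: {-1, 2, 3, 5}.
Verification: at each break x_0, at least two indices attain the minimum of min_i(a_i + i · x_0).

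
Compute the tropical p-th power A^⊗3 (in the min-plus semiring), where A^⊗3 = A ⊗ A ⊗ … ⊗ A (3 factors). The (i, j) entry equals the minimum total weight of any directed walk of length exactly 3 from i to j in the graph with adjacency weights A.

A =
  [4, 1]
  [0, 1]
A^⊗3 =
  [2, 2]
  [1, 2]

Each entry (A^⊗3)_ij equals the minimum over all length-3 walks i = v_0 → v_1 → … → v_3 = j of Σ_t A[v_t][v_{t+1}]. For example, for (i, j) = (0, 1) we minimise over 4 possible intermediate vertex sequences; the minimum is 2, attained along the walk 0 → 1 → 0 → 1.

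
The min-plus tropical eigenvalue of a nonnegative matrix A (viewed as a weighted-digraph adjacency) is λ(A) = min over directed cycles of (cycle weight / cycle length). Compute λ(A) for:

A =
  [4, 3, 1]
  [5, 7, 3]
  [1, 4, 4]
λ(A) = 1

Enumerate directed cycles and compute their means (weight / length). Sample:
  cycle 0 → 0: weight = 4, length = 1, mean = 4/1 ≈ 4.000
  cycle 1 → 1: weight = 7, length = 1, mean = 7/1 ≈ 7.000
  cycle 2 → 2: weight = 4, length = 1, mean = 4/1 ≈ 4.000
  cycle 0 → 1 → 0: weight = 8, length = 2, mean = 8/2 ≈ 4.000
  cycle 0 → 2 → 0: weight = 2, length = 2, mean = 2/2 ≈ 1.000
  cycle 1 → 0 → 1: weight = 8, length = 2, mean = 8/2 ≈ 4.000
Minimum mean = 1.000, attained e.g. along the cycle 0 → 2 → 0 with weight 2 and length 2. So λ(A) = 2/2 = 1.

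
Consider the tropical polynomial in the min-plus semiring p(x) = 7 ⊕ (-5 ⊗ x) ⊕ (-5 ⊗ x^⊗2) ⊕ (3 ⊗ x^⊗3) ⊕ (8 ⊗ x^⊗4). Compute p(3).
p(3) = -2

A tropical monomial a ⊗ x^⊗i evaluates to a + i · x. Evaluating each term at x = 3:
  Term 0 contributes 7 + 0 · 3 = 7
  Term 1 contributes -5 + 1 · 3 = -2
  Term 2 contributes -5 + 2 · 3 = 1
  Term 3 contributes 3 + 3 · 3 = 12
  Term 4 contributes 8 + 4 · 3 = 20
p(3) = ⊕ of these = min[7, -2, 1, 12, 20] = -2.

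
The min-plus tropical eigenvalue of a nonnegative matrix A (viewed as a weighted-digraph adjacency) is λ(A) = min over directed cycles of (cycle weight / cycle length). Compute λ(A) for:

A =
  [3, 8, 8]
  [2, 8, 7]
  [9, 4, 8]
λ(A) = 3

Enumerate directed cycles and compute their means (weight / length). Sample:
  cycle 0 → 0: weight = 3, length = 1, mean = 3/1 ≈ 3.000
  cycle 1 → 1: weight = 8, length = 1, mean = 8/1 ≈ 8.000
  cycle 2 → 2: weight = 8, length = 1, mean = 8/1 ≈ 8.000
  cycle 0 → 1 → 0: weight = 10, length = 2, mean = 10/2 ≈ 5.000
  cycle 0 → 2 → 0: weight = 17, length = 2, mean = 17/2 ≈ 8.500
  cycle 1 → 0 → 1: weight = 10, length = 2, mean = 10/2 ≈ 5.000
Minimum mean = 3.000, attained e.g. along the cycle 0 → 0 with weight 3 and length 1. So λ(A) = 3/1 = 3.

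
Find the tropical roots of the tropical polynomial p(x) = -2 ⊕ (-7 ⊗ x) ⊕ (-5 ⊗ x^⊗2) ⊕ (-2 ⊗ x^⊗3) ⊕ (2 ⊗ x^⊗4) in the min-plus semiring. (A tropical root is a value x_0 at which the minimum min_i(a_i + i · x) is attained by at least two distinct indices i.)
Roots: {-4, -3, -2, 5}

Each tropical root is a break point of the lower envelope of the lines y = a_i + i · x (there are 5 lines, with slopes 0, 1, ..., 4). Only the lines that attain the minimum somewhere contribute to roots; other lines are dominated. Here the surviving (envelope) indices are i = 4, i = 3, i = 2, i = 1, i = 0.
Intersections between consecutive envelope lines give the roots: for adjacent envelope indices i < j the intersection is x = (a_i − a_j) / (j − i). Reading off the sorted break points: {-4, -3, -2, 5}.
Verification: at each break x_0, at least two indices attain the minimum of min_i(a_i + i · x_0).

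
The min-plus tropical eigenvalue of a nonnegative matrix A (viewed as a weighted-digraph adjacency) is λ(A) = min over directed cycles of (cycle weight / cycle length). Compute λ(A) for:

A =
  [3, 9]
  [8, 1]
λ(A) = 1

Enumerate directed cycles and compute their means (weight / length). Sample:
  cycle 0 → 0: weight = 3, length = 1, mean = 3/1 ≈ 3.000
  cycle 1 → 1: weight = 1, length = 1, mean = 1/1 ≈ 1.000
  cycle 0 → 1 → 0: weight = 17, length = 2, mean = 17/2 ≈ 8.500
  cycle 1 → 0 → 1: weight = 17, length = 2, mean = 17/2 ≈ 8.500
Minimum mean = 1.000, attained e.g. along the cycle 1 → 1 with weight 1 and length 1. So λ(A) = 1/1 = 1.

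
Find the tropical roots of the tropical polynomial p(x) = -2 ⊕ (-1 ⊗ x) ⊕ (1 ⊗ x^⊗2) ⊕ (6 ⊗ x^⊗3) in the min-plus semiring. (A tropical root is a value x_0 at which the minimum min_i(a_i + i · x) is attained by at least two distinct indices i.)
Roots: {-5, -2, -1}

Each tropical root is a break point of the lower envelope of the lines y = a_i + i · x (there are 4 lines, with slopes 0, 1, ..., 3). Only the lines that attain the minimum somewhere contribute to roots; other lines are dominated. Here the surviving (envelope) indices are i = 3, i = 2, i = 1, i = 0.
Intersections between consecutive envelope lines give the roots: for adjacent envelope indices i < j the intersection is x = (a_i − a_j) / (j − i). Reading off the sorted break points: {-5, -2, -1}.
Verification: at each break x_0, at least two indices attain the minimum of min_i(a_i + i · x_0).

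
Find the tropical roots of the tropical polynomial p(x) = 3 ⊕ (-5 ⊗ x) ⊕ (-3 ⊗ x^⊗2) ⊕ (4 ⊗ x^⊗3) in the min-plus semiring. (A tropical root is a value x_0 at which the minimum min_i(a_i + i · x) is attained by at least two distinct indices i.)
Roots: {-7, -2, 8}

Each tropical root is a break point of the lower envelope of the lines y = a_i + i · x (there are 4 lines, with slopes 0, 1, ..., 3). Only the lines that attain the minimum somewhere contribute to roots; other lines are dominated. Here the surviving (envelope) indices are i = 3, i = 2, i = 1, i = 0.
Intersections between consecutive envelope lines give the roots: for adjacent envelope indices i < j the intersection is x = (a_i − a_j) / (j − i). Reading off the sorted break points: {-7, -2, 8}.
Verification: at each break x_0, at least two indices attain the minimum of min_i(a_i + i · x_0).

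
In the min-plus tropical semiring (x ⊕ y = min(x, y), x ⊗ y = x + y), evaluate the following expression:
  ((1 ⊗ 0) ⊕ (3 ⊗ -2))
((1 ⊗ 0) ⊕ (3 ⊗ -2)) = 1

Expand innermost to outermost. Recall ⊕ takes the minimum of its arguments and ⊗ takes their sum. Working out the expression ((1 ⊗ 0) ⊕ (3 ⊗ -2)) gives 1.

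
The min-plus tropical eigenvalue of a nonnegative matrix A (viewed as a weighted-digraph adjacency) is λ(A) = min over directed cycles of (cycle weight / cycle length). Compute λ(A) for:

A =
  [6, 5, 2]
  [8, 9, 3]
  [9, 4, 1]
λ(A) = 1

Enumerate directed cycles and compute their means (weight / length). Sample:
  cycle 0 → 0: weight = 6, length = 1, mean = 6/1 ≈ 6.000
  cycle 1 → 1: weight = 9, length = 1, mean = 9/1 ≈ 9.000
  cycle 2 → 2: weight = 1, length = 1, mean = 1/1 ≈ 1.000
  cycle 0 → 1 → 0: weight = 13, length = 2, mean = 13/2 ≈ 6.500
  cycle 0 → 2 → 0: weight = 11, length = 2, mean = 11/2 ≈ 5.500
  cycle 1 → 0 → 1: weight = 13, length = 2, mean = 13/2 ≈ 6.500
Minimum mean = 1.000, attained e.g. along the cycle 2 → 2 with weight 1 and length 1. So λ(A) = 1/1 = 1.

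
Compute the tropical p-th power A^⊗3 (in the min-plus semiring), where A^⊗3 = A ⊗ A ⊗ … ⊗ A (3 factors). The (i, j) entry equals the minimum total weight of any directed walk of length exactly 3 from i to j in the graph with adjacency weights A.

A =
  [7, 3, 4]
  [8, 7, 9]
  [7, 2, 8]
A^⊗3 =
  [14, 13, 15]
  [19, 14, 19]
  [17, 13, 14]

Each entry (A^⊗3)_ij equals the minimum over all length-3 walks i = v_0 → v_1 → … → v_3 = j of Σ_t A[v_t][v_{t+1}]. For example, for (i, j) = (0, 2) we minimise over 9 possible intermediate vertex sequences; the minimum is 15, attained along the walk 0 → 1 → 0 → 2.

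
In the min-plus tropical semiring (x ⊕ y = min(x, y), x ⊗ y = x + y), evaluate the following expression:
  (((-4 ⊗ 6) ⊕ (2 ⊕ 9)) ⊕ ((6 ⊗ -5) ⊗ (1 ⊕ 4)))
(((-4 ⊗ 6) ⊕ (2 ⊕ 9)) ⊕ ((6 ⊗ -5) ⊗ (1 ⊕ 4))) = 2

Expand innermost to outermost. Recall ⊕ takes the minimum of its arguments and ⊗ takes their sum. Working out the expression (((-4 ⊗ 6) ⊕ (2 ⊕ 9)) ⊕ ((6 ⊗ -5) ⊗ (1 ⊕ 4))) gives 2.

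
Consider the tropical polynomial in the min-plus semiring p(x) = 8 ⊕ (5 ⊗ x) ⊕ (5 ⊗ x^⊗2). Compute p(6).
p(6) = 8

A tropical monomial a ⊗ x^⊗i evaluates to a + i · x. Evaluating each term at x = 6:
  Term 0 contributes 8 + 0 · 6 = 8
  Term 1 contributes 5 + 1 · 6 = 11
  Term 2 contributes 5 + 2 · 6 = 17
p(6) = ⊕ of these = min[8, 11, 17] = 8.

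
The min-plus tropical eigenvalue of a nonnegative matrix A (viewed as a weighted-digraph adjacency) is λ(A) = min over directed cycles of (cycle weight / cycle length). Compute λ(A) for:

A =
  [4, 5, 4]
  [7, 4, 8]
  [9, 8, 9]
λ(A) = 4

Enumerate directed cycles and compute their means (weight / length). Sample:
  cycle 0 → 0: weight = 4, length = 1, mean = 4/1 ≈ 4.000
  cycle 1 → 1: weight = 4, length = 1, mean = 4/1 ≈ 4.000
  cycle 2 → 2: weight = 9, length = 1, mean = 9/1 ≈ 9.000
  cycle 0 → 1 → 0: weight = 12, length = 2, mean = 12/2 ≈ 6.000
  cycle 0 → 2 → 0: weight = 13, length = 2, mean = 13/2 ≈ 6.500
  cycle 1 → 0 → 1: weight = 12, length = 2, mean = 12/2 ≈ 6.000
Minimum mean = 4.000, attained e.g. along the cycle 0 → 0 with weight 4 and length 1. So λ(A) = 4/1 = 4.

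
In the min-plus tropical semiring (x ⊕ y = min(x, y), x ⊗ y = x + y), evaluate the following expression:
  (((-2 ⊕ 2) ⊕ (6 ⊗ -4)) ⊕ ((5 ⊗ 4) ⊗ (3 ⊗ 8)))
(((-2 ⊕ 2) ⊕ (6 ⊗ -4)) ⊕ ((5 ⊗ 4) ⊗ (3 ⊗ 8))) = -2

Expand innermost to outermost. Recall ⊕ takes the minimum of its arguments and ⊗ takes their sum. Working out the expression (((-2 ⊕ 2) ⊕ (6 ⊗ -4)) ⊕ ((5 ⊗ 4) ⊗ (3 ⊗ 8))) gives -2.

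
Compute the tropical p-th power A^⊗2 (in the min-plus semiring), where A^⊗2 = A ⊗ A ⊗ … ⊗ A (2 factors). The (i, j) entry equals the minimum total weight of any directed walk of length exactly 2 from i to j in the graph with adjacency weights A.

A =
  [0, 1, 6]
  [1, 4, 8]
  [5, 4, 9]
A^⊗2 =
  [0, 1, 6]
  [1, 2, 7]
  [5, 6, 11]

Each entry (A^⊗2)_ij equals the minimum over all length-2 walks i = v_0 → v_1 → … → v_2 = j of Σ_t A[v_t][v_{t+1}]. For example, for (i, j) = (0, 2) we minimise over 3 possible intermediate vertex sequences; the minimum is 6, attained along the walk 0 → 0 → 2.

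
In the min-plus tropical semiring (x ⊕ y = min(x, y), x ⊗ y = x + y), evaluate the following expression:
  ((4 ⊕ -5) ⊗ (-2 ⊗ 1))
((4 ⊕ -5) ⊗ (-2 ⊗ 1)) = -6

Expand innermost to outermost. Recall ⊕ takes the minimum of its arguments and ⊗ takes their sum. Working out the expression ((4 ⊕ -5) ⊗ (-2 ⊗ 1)) gives -6.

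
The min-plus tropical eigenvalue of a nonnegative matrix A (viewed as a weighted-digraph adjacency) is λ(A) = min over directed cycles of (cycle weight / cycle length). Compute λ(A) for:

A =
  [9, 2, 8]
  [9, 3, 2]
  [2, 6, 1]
λ(A) = 1

Enumerate directed cycles and compute their means (weight / length). Sample:
  cycle 0 → 0: weight = 9, length = 1, mean = 9/1 ≈ 9.000
  cycle 1 → 1: weight = 3, length = 1, mean = 3/1 ≈ 3.000
  cycle 2 → 2: weight = 1, length = 1, mean = 1/1 ≈ 1.000
  cycle 0 → 1 → 0: weight = 11, length = 2, mean = 11/2 ≈ 5.500
  cycle 0 → 2 → 0: weight = 10, length = 2, mean = 10/2 ≈ 5.000
  cycle 1 → 0 → 1: weight = 11, length = 2, mean = 11/2 ≈ 5.500
Minimum mean = 1.000, attained e.g. along the cycle 2 → 2 with weight 1 and length 1. So λ(A) = 1/1 = 1.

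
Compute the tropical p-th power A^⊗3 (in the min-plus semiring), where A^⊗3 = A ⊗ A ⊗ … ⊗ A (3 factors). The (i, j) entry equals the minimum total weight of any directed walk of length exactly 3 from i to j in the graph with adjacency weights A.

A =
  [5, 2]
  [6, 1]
A^⊗3 =
  [9, 4]
  [8, 3]

Each entry (A^⊗3)_ij equals the minimum over all length-3 walks i = v_0 → v_1 → … → v_3 = j of Σ_t A[v_t][v_{t+1}]. For example, for (i, j) = (0, 1) we minimise over 4 possible intermediate vertex sequences; the minimum is 4, attained along the walk 0 → 1 → 1 → 1.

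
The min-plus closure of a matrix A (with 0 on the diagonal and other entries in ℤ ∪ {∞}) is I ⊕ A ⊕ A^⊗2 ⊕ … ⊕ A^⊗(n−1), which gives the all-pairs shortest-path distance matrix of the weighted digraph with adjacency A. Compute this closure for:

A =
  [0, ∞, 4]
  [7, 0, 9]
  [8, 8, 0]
Closure =
  [0, 12, 4]
  [7, 0, 9]
  [8, 8, 0]

This is the Floyd-Warshall all-pairs shortest-path computation. For each intermediate vertex k = 0, 1, …, 2, update dist[i][j] ← min(dist[i][j], dist[i][k] + dist[k][j]). The final matrix gives, for each (i, j), the minimum total weight of any directed path from i to j (possibly empty when i = j).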